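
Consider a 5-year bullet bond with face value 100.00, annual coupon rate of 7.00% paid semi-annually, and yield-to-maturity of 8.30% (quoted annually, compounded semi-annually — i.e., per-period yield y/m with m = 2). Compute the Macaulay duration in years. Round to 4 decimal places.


Answer: Macaulay duration = 4.2813 years

Derivation:
Coupon per period c = face * coupon_rate / m = 3.500000
Periods per year m = 2; per-period yield y/m = 0.041500
Number of cashflows N = 10
Cashflows (t years, CF_t, discount factor 1/(1+y/m)^(m*t), PV):
  t = 0.5000: CF_t = 3.500000, DF = 0.960154, PV = 3.360538
  t = 1.0000: CF_t = 3.500000, DF = 0.921895, PV = 3.226632
  t = 1.5000: CF_t = 3.500000, DF = 0.885161, PV = 3.098063
  t = 2.0000: CF_t = 3.500000, DF = 0.849890, PV = 2.974616
  t = 2.5000: CF_t = 3.500000, DF = 0.816025, PV = 2.856089
  t = 3.0000: CF_t = 3.500000, DF = 0.783510, PV = 2.742284
  t = 3.5000: CF_t = 3.500000, DF = 0.752290, PV = 2.633014
  t = 4.0000: CF_t = 3.500000, DF = 0.722314, PV = 2.528098
  t = 4.5000: CF_t = 3.500000, DF = 0.693532, PV = 2.427362
  t = 5.0000: CF_t = 103.500000, DF = 0.665897, PV = 68.920371
Price P = sum_t PV_t = 94.767066
Macaulay numerator sum_t t * PV_t:
  t * PV_t at t = 0.5000: 1.680269
  t * PV_t at t = 1.0000: 3.226632
  t * PV_t at t = 1.5000: 4.647094
  t * PV_t at t = 2.0000: 5.949233
  t * PV_t at t = 2.5000: 7.140221
  t * PV_t at t = 3.0000: 8.226851
  t * PV_t at t = 3.5000: 9.215548
  t * PV_t at t = 4.0000: 10.112391
  t * PV_t at t = 4.5000: 10.923130
  t * PV_t at t = 5.0000: 344.601855
Macaulay duration D = (sum_t t * PV_t) / P = 405.723225 / 94.767066 = 4.281268


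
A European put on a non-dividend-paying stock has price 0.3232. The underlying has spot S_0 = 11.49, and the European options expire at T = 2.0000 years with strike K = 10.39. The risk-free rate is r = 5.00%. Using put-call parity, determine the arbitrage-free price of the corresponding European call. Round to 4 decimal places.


Answer: Call price = 2.4119

Derivation:
Put-call parity: C - P = S_0 * exp(-qT) - K * exp(-rT).
S_0 * exp(-qT) = 11.4900 * 1.00000000 = 11.49000000
K * exp(-rT) = 10.3900 * 0.90483742 = 9.40126077
C = P + S*exp(-qT) - K*exp(-rT)
C = 0.3232 + 11.49000000 - 9.40126077 = 2.4119


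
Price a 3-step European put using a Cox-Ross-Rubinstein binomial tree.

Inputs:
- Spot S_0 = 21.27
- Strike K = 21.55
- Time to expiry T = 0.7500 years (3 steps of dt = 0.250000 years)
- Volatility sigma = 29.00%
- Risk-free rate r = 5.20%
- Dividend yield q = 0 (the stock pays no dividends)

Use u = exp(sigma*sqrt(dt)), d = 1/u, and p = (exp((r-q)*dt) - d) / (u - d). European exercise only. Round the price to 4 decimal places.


dt = T/N = 0.250000
u = exp(sigma*sqrt(dt)) = 1.156040; d = 1/u = 0.865022
p = (exp((r-q)*dt) - d) / (u - d) = 0.508776
Discount per step: exp(-r*dt) = 0.987084
Stock lattice S(k, i) with i counting down-moves:
  k=0: S(0,0) = 21.2700
  k=1: S(1,0) = 24.5890; S(1,1) = 18.3990
  k=2: S(2,0) = 28.4258; S(2,1) = 21.2700; S(2,2) = 15.9156
  k=3: S(3,0) = 32.8614; S(3,1) = 24.5890; S(3,2) = 18.3990; S(3,3) = 13.7673
Terminal payoffs V(N, i) = max(K - S_T, 0):
  V(3,0) = 0.000000; V(3,1) = 0.000000; V(3,2) = 3.150976; V(3,3) = 7.782681
Backward induction: V(k, i) = exp(-r*dt) * [p * V(k+1, i) + (1-p) * V(k+1, i+1)].
  V(2,0) = exp(-r*dt) * [p*0.000000 + (1-p)*0.000000] = 0.000000
  V(2,1) = exp(-r*dt) * [p*0.000000 + (1-p)*3.150976] = 1.527844
  V(2,2) = exp(-r*dt) * [p*3.150976 + (1-p)*7.782681] = 5.356097
  V(1,0) = exp(-r*dt) * [p*0.000000 + (1-p)*1.527844] = 0.740820
  V(1,1) = exp(-r*dt) * [p*1.527844 + (1-p)*5.356097] = 3.364352
  V(0,0) = exp(-r*dt) * [p*0.740820 + (1-p)*3.364352] = 2.003349

Answer: Price = V(0,0) = 2.0033


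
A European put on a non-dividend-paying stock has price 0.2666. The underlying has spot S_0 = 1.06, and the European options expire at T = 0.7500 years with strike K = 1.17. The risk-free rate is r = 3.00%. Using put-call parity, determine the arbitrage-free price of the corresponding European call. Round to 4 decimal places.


Put-call parity: C - P = S_0 * exp(-qT) - K * exp(-rT).
S_0 * exp(-qT) = 1.0600 * 1.00000000 = 1.06000000
K * exp(-rT) = 1.1700 * 0.97775124 = 1.14396895
C = P + S*exp(-qT) - K*exp(-rT)
C = 0.2666 + 1.06000000 - 1.14396895 = 0.1826

Answer: Call price = 0.1826


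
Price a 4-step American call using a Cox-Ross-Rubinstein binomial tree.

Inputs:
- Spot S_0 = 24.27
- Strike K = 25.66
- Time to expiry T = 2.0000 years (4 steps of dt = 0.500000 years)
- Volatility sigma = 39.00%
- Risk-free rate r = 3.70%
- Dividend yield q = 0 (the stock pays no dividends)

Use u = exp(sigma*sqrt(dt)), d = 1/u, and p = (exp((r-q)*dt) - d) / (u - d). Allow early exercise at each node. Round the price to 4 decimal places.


Answer: Price = V(0,0) = 5.3499

Derivation:
dt = T/N = 0.500000
u = exp(sigma*sqrt(dt)) = 1.317547; d = 1/u = 0.758986
p = (exp((r-q)*dt) - d) / (u - d) = 0.464920
Discount per step: exp(-r*dt) = 0.981670
Stock lattice S(k, i) with i counting down-moves:
  k=0: S(0,0) = 24.2700
  k=1: S(1,0) = 31.9769; S(1,1) = 18.4206
  k=2: S(2,0) = 42.1310; S(2,1) = 24.2700; S(2,2) = 13.9810
  k=3: S(3,0) = 55.5096; S(3,1) = 31.9769; S(3,2) = 18.4206; S(3,3) = 10.6114
  k=4: S(4,0) = 73.1365; S(4,1) = 42.1310; S(4,2) = 24.2700; S(4,3) = 13.9810; S(4,4) = 8.0539
Terminal payoffs V(N, i) = max(S_T - K, 0):
  V(4,0) = 47.476503; V(4,1) = 16.471021; V(4,2) = 0.000000; V(4,3) = 0.000000; V(4,4) = 0.000000
Backward induction: V(k, i) = exp(-r*dt) * [p * V(k+1, i) + (1-p) * V(k+1, i+1)]; then take max(V_cont, immediate exercise) for American.
  V(3,0) = exp(-r*dt) * [p*47.476503 + (1-p)*16.471021] = 30.319944; exercise = 29.849599; V(3,0) = max -> 30.319944
  V(3,1) = exp(-r*dt) * [p*16.471021 + (1-p)*0.000000] = 7.517339; exercise = 6.316865; V(3,1) = max -> 7.517339
  V(3,2) = exp(-r*dt) * [p*0.000000 + (1-p)*0.000000] = 0.000000; exercise = 0.000000; V(3,2) = max -> 0.000000
  V(3,3) = exp(-r*dt) * [p*0.000000 + (1-p)*0.000000] = 0.000000; exercise = 0.000000; V(3,3) = max -> 0.000000
  V(2,0) = exp(-r*dt) * [p*30.319944 + (1-p)*7.517339] = 17.786607; exercise = 16.471021; V(2,0) = max -> 17.786607
  V(2,1) = exp(-r*dt) * [p*7.517339 + (1-p)*0.000000] = 3.430898; exercise = 0.000000; V(2,1) = max -> 3.430898
  V(2,2) = exp(-r*dt) * [p*0.000000 + (1-p)*0.000000] = 0.000000; exercise = 0.000000; V(2,2) = max -> 0.000000
  V(1,0) = exp(-r*dt) * [p*17.786607 + (1-p)*3.430898] = 9.919925; exercise = 6.316865; V(1,0) = max -> 9.919925
  V(1,1) = exp(-r*dt) * [p*3.430898 + (1-p)*0.000000] = 1.565854; exercise = 0.000000; V(1,1) = max -> 1.565854
  V(0,0) = exp(-r*dt) * [p*9.919925 + (1-p)*1.565854] = 5.349932; exercise = 0.000000; V(0,0) = max -> 5.349932


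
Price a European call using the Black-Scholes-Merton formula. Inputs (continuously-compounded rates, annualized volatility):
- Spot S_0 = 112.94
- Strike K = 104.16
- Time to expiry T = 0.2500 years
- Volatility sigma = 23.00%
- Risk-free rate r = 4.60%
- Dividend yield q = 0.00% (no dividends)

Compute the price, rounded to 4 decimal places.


Answer: Price = 11.4505

Derivation:
d1 = (ln(S/K) + (r - q + 0.5*sigma^2) * T) / (sigma * sqrt(T)) = 0.86122631
d2 = d1 - sigma * sqrt(T) = 0.74622631
exp(-rT) = 0.98856587; exp(-qT) = 1.00000000
C = S_0 * exp(-qT) * N(d1) - K * exp(-rT) * N(d2)
N(d1) = 0.80544329; N(d2) = 0.77223464
C = 112.9400 * 1.00000000 * 0.80544329 - 104.1600 * 0.98856587 * 0.77223464 = 11.4505


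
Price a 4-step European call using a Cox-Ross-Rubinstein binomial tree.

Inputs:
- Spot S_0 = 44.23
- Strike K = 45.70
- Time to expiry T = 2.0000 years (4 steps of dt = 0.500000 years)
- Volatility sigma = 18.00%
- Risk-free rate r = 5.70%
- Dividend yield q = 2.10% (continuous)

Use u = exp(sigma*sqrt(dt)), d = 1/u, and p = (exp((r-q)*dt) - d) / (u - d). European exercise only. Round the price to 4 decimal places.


dt = T/N = 0.500000
u = exp(sigma*sqrt(dt)) = 1.135734; d = 1/u = 0.880488
p = (exp((r-q)*dt) - d) / (u - d) = 0.539382
Discount per step: exp(-r*dt) = 0.971902
Stock lattice S(k, i) with i counting down-moves:
  k=0: S(0,0) = 44.2300
  k=1: S(1,0) = 50.2335; S(1,1) = 38.9440
  k=2: S(2,0) = 57.0519; S(2,1) = 44.2300; S(2,2) = 34.2897
  k=3: S(3,0) = 64.7958; S(3,1) = 50.2335; S(3,2) = 38.9440; S(3,3) = 30.1917
  k=4: S(4,0) = 73.5908; S(4,1) = 57.0519; S(4,2) = 44.2300; S(4,3) = 34.2897; S(4,4) = 26.5834
Terminal payoffs V(N, i) = max(S_T - K, 0):
  V(4,0) = 27.890812; V(4,1) = 11.351920; V(4,2) = 0.000000; V(4,3) = 0.000000; V(4,4) = 0.000000
Backward induction: V(k, i) = exp(-r*dt) * [p * V(k+1, i) + (1-p) * V(k+1, i+1)].
  V(3,0) = exp(-r*dt) * [p*27.890812 + (1-p)*11.351920] = 19.703079
  V(3,1) = exp(-r*dt) * [p*11.351920 + (1-p)*0.000000] = 5.950975
  V(3,2) = exp(-r*dt) * [p*0.000000 + (1-p)*0.000000] = 0.000000
  V(3,3) = exp(-r*dt) * [p*0.000000 + (1-p)*0.000000] = 0.000000
  V(2,0) = exp(-r*dt) * [p*19.703079 + (1-p)*5.950975] = 12.992981
  V(2,1) = exp(-r*dt) * [p*5.950975 + (1-p)*0.000000] = 3.119658
  V(2,2) = exp(-r*dt) * [p*0.000000 + (1-p)*0.000000] = 0.000000
  V(1,0) = exp(-r*dt) * [p*12.992981 + (1-p)*3.119658] = 8.207859
  V(1,1) = exp(-r*dt) * [p*3.119658 + (1-p)*0.000000] = 1.635407
  V(0,0) = exp(-r*dt) * [p*8.207859 + (1-p)*1.635407] = 5.034908

Answer: Price = V(0,0) = 5.0349


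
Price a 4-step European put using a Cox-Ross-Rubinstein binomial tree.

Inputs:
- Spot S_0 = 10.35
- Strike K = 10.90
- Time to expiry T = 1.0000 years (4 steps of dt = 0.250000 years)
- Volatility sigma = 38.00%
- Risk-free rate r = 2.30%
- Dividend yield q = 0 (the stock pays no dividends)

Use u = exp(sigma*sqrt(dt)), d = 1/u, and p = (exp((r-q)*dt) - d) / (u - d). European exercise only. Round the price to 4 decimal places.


dt = T/N = 0.250000
u = exp(sigma*sqrt(dt)) = 1.209250; d = 1/u = 0.826959
p = (exp((r-q)*dt) - d) / (u - d) = 0.467727
Discount per step: exp(-r*dt) = 0.994266
Stock lattice S(k, i) with i counting down-moves:
  k=0: S(0,0) = 10.3500
  k=1: S(1,0) = 12.5157; S(1,1) = 8.5590
  k=2: S(2,0) = 15.1346; S(2,1) = 10.3500; S(2,2) = 7.0780
  k=3: S(3,0) = 18.3016; S(3,1) = 12.5157; S(3,2) = 8.5590; S(3,3) = 5.8532
  k=4: S(4,0) = 22.1312; S(4,1) = 15.1346; S(4,2) = 10.3500; S(4,3) = 7.0780; S(4,4) = 4.8403
Terminal payoffs V(N, i) = max(K - S_T, 0):
  V(4,0) = 0.000000; V(4,1) = 0.000000; V(4,2) = 0.550000; V(4,3) = 3.822034; V(4,4) = 6.059652
Backward induction: V(k, i) = exp(-r*dt) * [p * V(k+1, i) + (1-p) * V(k+1, i+1)].
  V(3,0) = exp(-r*dt) * [p*0.000000 + (1-p)*0.000000] = 0.000000
  V(3,1) = exp(-r*dt) * [p*0.000000 + (1-p)*0.550000] = 0.291072
  V(3,2) = exp(-r*dt) * [p*0.550000 + (1-p)*3.822034] = 2.278478
  V(3,3) = exp(-r*dt) * [p*3.822034 + (1-p)*6.059652] = 4.984317
  V(2,0) = exp(-r*dt) * [p*0.000000 + (1-p)*0.291072] = 0.154042
  V(2,1) = exp(-r*dt) * [p*0.291072 + (1-p)*2.278478] = 1.341181
  V(2,2) = exp(-r*dt) * [p*2.278478 + (1-p)*4.984317] = 3.697402
  V(1,0) = exp(-r*dt) * [p*0.154042 + (1-p)*1.341181] = 0.781418
  V(1,1) = exp(-r*dt) * [p*1.341181 + (1-p)*3.697402] = 2.580455
  V(0,0) = exp(-r*dt) * [p*0.781418 + (1-p)*2.580455] = 1.729027

Answer: Price = V(0,0) = 1.7290


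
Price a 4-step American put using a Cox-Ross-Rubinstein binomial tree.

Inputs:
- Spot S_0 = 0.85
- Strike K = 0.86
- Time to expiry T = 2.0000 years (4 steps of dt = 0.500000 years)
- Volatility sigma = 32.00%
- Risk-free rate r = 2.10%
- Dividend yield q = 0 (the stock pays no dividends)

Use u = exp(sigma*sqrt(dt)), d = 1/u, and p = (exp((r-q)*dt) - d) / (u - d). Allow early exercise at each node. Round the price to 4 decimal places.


dt = T/N = 0.500000
u = exp(sigma*sqrt(dt)) = 1.253919; d = 1/u = 0.797499
p = (exp((r-q)*dt) - d) / (u - d) = 0.466798
Discount per step: exp(-r*dt) = 0.989555
Stock lattice S(k, i) with i counting down-moves:
  k=0: S(0,0) = 0.8500
  k=1: S(1,0) = 1.0658; S(1,1) = 0.6779
  k=2: S(2,0) = 1.3365; S(2,1) = 0.8500; S(2,2) = 0.5406
  k=3: S(3,0) = 1.6758; S(3,1) = 1.0658; S(3,2) = 0.6779; S(3,3) = 0.4311
  k=4: S(4,0) = 2.1013; S(4,1) = 1.3365; S(4,2) = 0.8500; S(4,3) = 0.5406; S(4,4) = 0.3438
Terminal payoffs V(N, i) = max(K - S_T, 0):
  V(4,0) = 0.000000; V(4,1) = 0.000000; V(4,2) = 0.010000; V(4,3) = 0.319395; V(4,4) = 0.516173
Backward induction: V(k, i) = exp(-r*dt) * [p * V(k+1, i) + (1-p) * V(k+1, i+1)]; then take max(V_cont, immediate exercise) for American.
  V(3,0) = exp(-r*dt) * [p*0.000000 + (1-p)*0.000000] = 0.000000; exercise = 0.000000; V(3,0) = max -> 0.000000
  V(3,1) = exp(-r*dt) * [p*0.000000 + (1-p)*0.010000] = 0.005276; exercise = 0.000000; V(3,1) = max -> 0.005276
  V(3,2) = exp(-r*dt) * [p*0.010000 + (1-p)*0.319395] = 0.173143; exercise = 0.182125; V(3,2) = max -> 0.182125
  V(3,3) = exp(-r*dt) * [p*0.319395 + (1-p)*0.516173] = 0.419885; exercise = 0.428868; V(3,3) = max -> 0.428868
  V(2,0) = exp(-r*dt) * [p*0.000000 + (1-p)*0.005276] = 0.002784; exercise = 0.000000; V(2,0) = max -> 0.002784
  V(2,1) = exp(-r*dt) * [p*0.005276 + (1-p)*0.182125] = 0.098533; exercise = 0.010000; V(2,1) = max -> 0.098533
  V(2,2) = exp(-r*dt) * [p*0.182125 + (1-p)*0.428868] = 0.310413; exercise = 0.319395; V(2,2) = max -> 0.319395
  V(1,0) = exp(-r*dt) * [p*0.002784 + (1-p)*0.098533] = 0.053275; exercise = 0.000000; V(1,0) = max -> 0.053275
  V(1,1) = exp(-r*dt) * [p*0.098533 + (1-p)*0.319395] = 0.214038; exercise = 0.182125; V(1,1) = max -> 0.214038
  V(0,0) = exp(-r*dt) * [p*0.053275 + (1-p)*0.214038] = 0.137542; exercise = 0.010000; V(0,0) = max -> 0.137542

Answer: Price = V(0,0) = 0.1375


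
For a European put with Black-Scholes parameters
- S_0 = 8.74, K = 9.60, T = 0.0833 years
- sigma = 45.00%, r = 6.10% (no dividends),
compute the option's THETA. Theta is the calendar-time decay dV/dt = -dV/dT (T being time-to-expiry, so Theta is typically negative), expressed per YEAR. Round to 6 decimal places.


Answer: Theta = -1.794582

Derivation:
d1 = -0.6185619635; d2 = -0.7484397907
phi(d1) = 0.3294772457; exp(-qT) = 1.0000000000; exp(-rT) = 0.9949315880
Theta = -S*exp(-qT)*phi(d1)*sigma/(2*sqrt(T)) + r*K*exp(-rT)*N(-d2) - q*S*exp(-qT)*N(-d1)
N(-d1) = 0.7318975170; N(-d2) = 0.7729025354; sqrt(T) = 0.2886173938
Term 1 = -8.7400 * 1.0000000000 * 0.3294772457 * 0.4500 / (2 * 0.2886173938) = -2.2448993636
Term 2 = 0.0610 * 9.6000 * 0.9949315880 * 0.7729025354 = 0.4503177020
Term 3 = 0 (no dividend yield, q = 0)
Theta = -2.2448993636 + (0.4503177020) + (0.0000000000) = -1.794582


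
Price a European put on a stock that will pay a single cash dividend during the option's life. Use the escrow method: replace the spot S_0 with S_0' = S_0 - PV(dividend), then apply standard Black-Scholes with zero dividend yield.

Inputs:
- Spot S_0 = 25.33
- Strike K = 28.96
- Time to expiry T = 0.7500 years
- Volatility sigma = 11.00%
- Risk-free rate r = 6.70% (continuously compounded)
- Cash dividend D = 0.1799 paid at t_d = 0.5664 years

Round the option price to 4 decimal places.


Answer: Price = 2.6132

Derivation:
PV(D) = D * exp(-r * t_d) = 0.1799 * 0.96276223 = 0.17320093
S_0' = S_0 - PV(D) = 25.3300 - 0.17320093 = 25.15679907
d1 = (ln(S_0'/K) + (r + sigma^2/2)*T) / (sigma*sqrt(T)) = -0.90276447
d2 = d1 - sigma*sqrt(T) = -0.99802727
exp(-rT) = 0.95099165
N(-d1) = 0.81667455; N(-d2) = 0.84086693
P = K * exp(-rT) * N(-d2) - S_0' * N(-d1) = 28.9600 * 0.95099165 * 0.84086693 - 25.15679907 * 0.81667455 = 2.6132


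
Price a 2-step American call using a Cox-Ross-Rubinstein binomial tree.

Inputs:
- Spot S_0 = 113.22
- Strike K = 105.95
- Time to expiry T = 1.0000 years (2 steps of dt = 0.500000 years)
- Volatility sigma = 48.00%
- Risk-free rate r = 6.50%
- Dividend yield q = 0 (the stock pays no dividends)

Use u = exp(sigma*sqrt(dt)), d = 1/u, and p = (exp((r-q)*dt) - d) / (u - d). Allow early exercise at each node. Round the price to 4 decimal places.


dt = T/N = 0.500000
u = exp(sigma*sqrt(dt)) = 1.404121; d = 1/u = 0.712189
p = (exp((r-q)*dt) - d) / (u - d) = 0.463694
Discount per step: exp(-r*dt) = 0.968022
Stock lattice S(k, i) with i counting down-moves:
  k=0: S(0,0) = 113.2200
  k=1: S(1,0) = 158.9745; S(1,1) = 80.6341
  k=2: S(2,0) = 223.2194; S(2,1) = 113.2200; S(2,2) = 57.4268
Terminal payoffs V(N, i) = max(S_T - K, 0):
  V(2,0) = 117.269443; V(2,1) = 7.270000; V(2,2) = 0.000000
Backward induction: V(k, i) = exp(-r*dt) * [p * V(k+1, i) + (1-p) * V(k+1, i+1)]; then take max(V_cont, immediate exercise) for American.
  V(1,0) = exp(-r*dt) * [p*117.269443 + (1-p)*7.270000] = 56.412565; exercise = 53.024543; V(1,0) = max -> 56.412565
  V(1,1) = exp(-r*dt) * [p*7.270000 + (1-p)*0.000000] = 3.263258; exercise = 0.000000; V(1,1) = max -> 3.263258
  V(0,0) = exp(-r*dt) * [p*56.412565 + (1-p)*3.263258] = 27.015839; exercise = 7.270000; V(0,0) = max -> 27.015839

Answer: Price = V(0,0) = 27.0158


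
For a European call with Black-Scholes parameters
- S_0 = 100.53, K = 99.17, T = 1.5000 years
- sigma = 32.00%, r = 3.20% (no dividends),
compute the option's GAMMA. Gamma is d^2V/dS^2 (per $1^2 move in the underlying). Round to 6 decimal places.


d1 = 0.3531874384; d2 = -0.0387309205
phi(d1) = 0.3748200569; exp(-qT) = 1.0000000000; exp(-rT) = 0.9531337871
Gamma = exp(-qT) * phi(d1) / (S * sigma * sqrt(T)) = 1.0000000000 * 0.3748200569 / (100.5300 * 0.3200 * 1.2247448714) = 0.009513

Answer: Gamma = 0.009513


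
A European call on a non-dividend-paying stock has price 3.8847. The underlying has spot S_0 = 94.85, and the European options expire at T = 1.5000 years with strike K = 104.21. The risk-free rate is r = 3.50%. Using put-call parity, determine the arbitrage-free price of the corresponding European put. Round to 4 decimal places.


Answer: Put price = 7.9148

Derivation:
Put-call parity: C - P = S_0 * exp(-qT) - K * exp(-rT).
S_0 * exp(-qT) = 94.8500 * 1.00000000 = 94.85000000
K * exp(-rT) = 104.2100 * 0.94885432 = 98.88010880
P = C - S*exp(-qT) + K*exp(-rT)
P = 3.8847 - 94.85000000 + 98.88010880 = 7.9148


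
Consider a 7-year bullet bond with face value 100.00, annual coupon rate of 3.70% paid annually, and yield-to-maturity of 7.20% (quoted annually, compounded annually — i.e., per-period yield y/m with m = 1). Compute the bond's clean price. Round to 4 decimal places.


Coupon per period c = face * coupon_rate / m = 3.700000
Periods per year m = 1; per-period yield y/m = 0.072000
Number of cashflows N = 7
Cashflows (t years, CF_t, discount factor 1/(1+y/m)^(m*t), PV):
  t = 1.0000: CF_t = 3.700000, DF = 0.932836, PV = 3.451493
  t = 2.0000: CF_t = 3.700000, DF = 0.870183, PV = 3.219676
  t = 3.0000: CF_t = 3.700000, DF = 0.811738, PV = 3.003429
  t = 4.0000: CF_t = 3.700000, DF = 0.757218, PV = 2.801706
  t = 5.0000: CF_t = 3.700000, DF = 0.706360, PV = 2.613532
  t = 6.0000: CF_t = 3.700000, DF = 0.658918, PV = 2.437996
  t = 7.0000: CF_t = 103.700000, DF = 0.614662, PV = 63.740470
Price P = sum_t PV_t = 81.268301

Answer: Price = 81.2683


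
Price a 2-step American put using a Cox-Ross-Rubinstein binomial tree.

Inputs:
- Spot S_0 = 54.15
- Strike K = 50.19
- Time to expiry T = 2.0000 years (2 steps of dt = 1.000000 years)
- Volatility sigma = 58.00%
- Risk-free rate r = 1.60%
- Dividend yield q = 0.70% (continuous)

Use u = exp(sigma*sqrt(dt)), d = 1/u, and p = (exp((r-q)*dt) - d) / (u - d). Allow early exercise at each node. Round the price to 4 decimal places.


Answer: Price = V(0,0) = 12.9179

Derivation:
dt = T/N = 1.000000
u = exp(sigma*sqrt(dt)) = 1.786038; d = 1/u = 0.559898
p = (exp((r-q)*dt) - d) / (u - d) = 0.366306
Discount per step: exp(-r*dt) = 0.984127
Stock lattice S(k, i) with i counting down-moves:
  k=0: S(0,0) = 54.1500
  k=1: S(1,0) = 96.7140; S(1,1) = 30.3185
  k=2: S(2,0) = 172.7349; S(2,1) = 54.1500; S(2,2) = 16.9753
Terminal payoffs V(N, i) = max(K - S_T, 0):
  V(2,0) = 0.000000; V(2,1) = 0.000000; V(2,2) = 33.214723
Backward induction: V(k, i) = exp(-r*dt) * [p * V(k+1, i) + (1-p) * V(k+1, i+1)]; then take max(V_cont, immediate exercise) for American.
  V(1,0) = exp(-r*dt) * [p*0.000000 + (1-p)*0.000000] = 0.000000; exercise = 0.000000; V(1,0) = max -> 0.000000
  V(1,1) = exp(-r*dt) * [p*0.000000 + (1-p)*33.214723] = 20.713889; exercise = 19.871503; V(1,1) = max -> 20.713889
  V(0,0) = exp(-r*dt) * [p*0.000000 + (1-p)*20.713889] = 12.917921; exercise = 0.000000; V(0,0) = max -> 12.917921


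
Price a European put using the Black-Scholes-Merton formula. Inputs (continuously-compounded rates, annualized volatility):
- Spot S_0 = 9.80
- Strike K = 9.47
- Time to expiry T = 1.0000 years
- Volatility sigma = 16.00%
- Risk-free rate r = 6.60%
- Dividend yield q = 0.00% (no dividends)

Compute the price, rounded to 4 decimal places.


d1 = (ln(S/K) + (r - q + 0.5*sigma^2) * T) / (sigma * sqrt(T)) = 0.70658424
d2 = d1 - sigma * sqrt(T) = 0.54658424
exp(-rT) = 0.93613086; exp(-qT) = 1.00000000
P = K * exp(-rT) * N(-d2) - S_0 * exp(-qT) * N(-d1)
N(-d1) = 0.23991244; N(-d2) = 0.29233220
P = 9.4700 * 0.93613086 * 0.29233220 - 9.8000 * 1.00000000 * 0.23991244 = 0.2404

Answer: Price = 0.2404


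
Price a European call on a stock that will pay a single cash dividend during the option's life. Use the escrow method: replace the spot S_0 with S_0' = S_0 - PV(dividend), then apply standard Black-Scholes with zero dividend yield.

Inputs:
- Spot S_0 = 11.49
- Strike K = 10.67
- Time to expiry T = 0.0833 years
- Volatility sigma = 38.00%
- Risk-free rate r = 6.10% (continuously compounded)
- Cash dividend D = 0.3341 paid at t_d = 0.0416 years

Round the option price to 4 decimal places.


Answer: Price = 0.7945

Derivation:
PV(D) = D * exp(-r * t_d) = 0.3341 * 0.99746562 = 0.33325326
S_0' = S_0 - PV(D) = 11.4900 - 0.33325326 = 11.15674674
d1 = (ln(S_0'/K) + (r + sigma^2/2)*T) / (sigma*sqrt(T)) = 0.50790149
d2 = d1 - sigma*sqrt(T) = 0.39822688
exp(-rT) = 0.99493159
N(d1) = 0.69423879; N(d2) = 0.65476852
C = S_0' * N(d1) - K * exp(-rT) * N(d2) = 11.15674674 * 0.69423879 - 10.6700 * 0.99493159 * 0.65476852 = 0.7945


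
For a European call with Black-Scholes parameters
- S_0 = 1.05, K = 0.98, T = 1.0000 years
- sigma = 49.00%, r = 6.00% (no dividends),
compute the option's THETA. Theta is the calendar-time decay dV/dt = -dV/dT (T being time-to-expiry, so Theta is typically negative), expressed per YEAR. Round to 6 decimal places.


Answer: Theta = -0.118284

Derivation:
d1 = 0.5082507581; d2 = 0.0182507581
phi(d1) = 0.3506039817; exp(-qT) = 1.0000000000; exp(-rT) = 0.9417645336
Theta = -S*exp(-qT)*phi(d1)*sigma/(2*sqrt(T)) - r*K*exp(-rT)*N(d2) + q*S*exp(-qT)*N(d1)
N(d1) = 0.6943612508; N(d2) = 0.5072805949; sqrt(T) = 1.0000000000
Term 1 = -1.0500 * 1.0000000000 * 0.3506039817 * 0.4900 / (2 * 1.0000000000) = -0.0901928743
Term 2 = -0.0600 * 0.9800 * 0.9417645336 * 0.5072805949 = -0.0280910457
Term 3 = 0 (no dividend yield, q = 0)
Theta = -0.0901928743 + (-0.0280910457) + (0.0000000000) = -0.118284


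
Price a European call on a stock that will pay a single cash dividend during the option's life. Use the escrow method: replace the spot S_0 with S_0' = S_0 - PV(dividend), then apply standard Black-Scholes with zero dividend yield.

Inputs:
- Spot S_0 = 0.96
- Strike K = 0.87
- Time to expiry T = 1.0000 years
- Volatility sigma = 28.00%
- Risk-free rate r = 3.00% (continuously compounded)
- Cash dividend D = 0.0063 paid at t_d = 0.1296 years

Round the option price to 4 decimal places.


Answer: Price = 0.1641

Derivation:
PV(D) = D * exp(-r * t_d) = 0.0063 * 0.99611955 = 0.00627555
S_0' = S_0 - PV(D) = 0.9600 - 0.00627555 = 0.95372445
d1 = (ln(S_0'/K) + (r + sigma^2/2)*T) / (sigma*sqrt(T)) = 0.57529135
d2 = d1 - sigma*sqrt(T) = 0.29529135
exp(-rT) = 0.97044553
N(d1) = 0.71745287; N(d2) = 0.61611434
C = S_0' * N(d1) - K * exp(-rT) * N(d2) = 0.95372445 * 0.71745287 - 0.8700 * 0.97044553 * 0.61611434 = 0.1641


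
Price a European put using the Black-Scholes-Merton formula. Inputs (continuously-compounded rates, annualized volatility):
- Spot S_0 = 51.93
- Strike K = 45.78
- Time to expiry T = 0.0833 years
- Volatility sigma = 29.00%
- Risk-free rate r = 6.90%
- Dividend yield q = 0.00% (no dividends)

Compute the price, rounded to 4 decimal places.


Answer: Price = 0.1003

Derivation:
d1 = (ln(S/K) + (r - q + 0.5*sigma^2) * T) / (sigma * sqrt(T)) = 1.61650362
d2 = d1 - sigma * sqrt(T) = 1.53280458
exp(-rT) = 0.99426879; exp(-qT) = 1.00000000
P = K * exp(-rT) * N(-d2) - S_0 * exp(-qT) * N(-d1)
N(-d1) = 0.05299274; N(-d2) = 0.06266201
P = 45.7800 * 0.99426879 * 0.06266201 - 51.9300 * 1.00000000 * 0.05299274 = 0.1003


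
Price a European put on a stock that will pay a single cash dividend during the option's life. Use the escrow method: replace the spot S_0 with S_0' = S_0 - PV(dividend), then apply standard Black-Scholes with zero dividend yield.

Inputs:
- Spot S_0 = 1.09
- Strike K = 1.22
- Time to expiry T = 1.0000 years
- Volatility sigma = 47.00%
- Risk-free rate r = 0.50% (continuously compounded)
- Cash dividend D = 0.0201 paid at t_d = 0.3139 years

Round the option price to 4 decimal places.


Answer: Price = 0.2916

Derivation:
PV(D) = D * exp(-r * t_d) = 0.0201 * 0.99843173 = 0.02006848
S_0' = S_0 - PV(D) = 1.0900 - 0.02006848 = 1.06993152
d1 = (ln(S_0'/K) + (r + sigma^2/2)*T) / (sigma*sqrt(T)) = -0.03363023
d2 = d1 - sigma*sqrt(T) = -0.50363023
exp(-rT) = 0.99501248
N(-d1) = 0.51341399; N(-d2) = 0.69273938
P = K * exp(-rT) * N(-d2) - S_0' * N(-d1) = 1.2200 * 0.99501248 * 0.69273938 - 1.06993152 * 0.51341399 = 0.2916


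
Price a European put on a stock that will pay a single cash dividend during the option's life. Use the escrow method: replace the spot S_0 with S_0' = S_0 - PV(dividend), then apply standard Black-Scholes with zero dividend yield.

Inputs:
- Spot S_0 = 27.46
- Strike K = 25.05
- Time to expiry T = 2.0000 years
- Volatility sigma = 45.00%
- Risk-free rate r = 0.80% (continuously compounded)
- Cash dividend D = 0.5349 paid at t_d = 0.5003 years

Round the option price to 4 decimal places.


Answer: Price = 5.3611

Derivation:
PV(D) = D * exp(-r * t_d) = 0.5349 * 0.99600560 = 0.53276339
S_0' = S_0 - PV(D) = 27.4600 - 0.53276339 = 26.92723661
d1 = (ln(S_0'/K) + (r + sigma^2/2)*T) / (sigma*sqrt(T)) = 0.45689227
d2 = d1 - sigma*sqrt(T) = -0.17950383
exp(-rT) = 0.98412732
N(-d1) = 0.32387424; N(-d2) = 0.57122895
P = K * exp(-rT) * N(-d2) - S_0' * N(-d1) = 25.0500 * 0.98412732 * 0.57122895 - 26.92723661 * 0.32387424 = 5.3611


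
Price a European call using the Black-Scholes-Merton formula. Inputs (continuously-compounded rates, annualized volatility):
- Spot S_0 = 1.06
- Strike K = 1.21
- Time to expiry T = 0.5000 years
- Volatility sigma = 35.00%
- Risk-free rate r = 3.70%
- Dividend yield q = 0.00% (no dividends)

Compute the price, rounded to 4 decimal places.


d1 = (ln(S/K) + (r - q + 0.5*sigma^2) * T) / (sigma * sqrt(T)) = -0.33628565
d2 = d1 - sigma * sqrt(T) = -0.58377302
exp(-rT) = 0.98167007; exp(-qT) = 1.00000000
C = S_0 * exp(-qT) * N(d1) - K * exp(-rT) * N(d2)
N(d1) = 0.36832774; N(d2) = 0.27968652
C = 1.0600 * 1.00000000 * 0.36832774 - 1.2100 * 0.98167007 * 0.27968652 = 0.0582

Answer: Price = 0.0582


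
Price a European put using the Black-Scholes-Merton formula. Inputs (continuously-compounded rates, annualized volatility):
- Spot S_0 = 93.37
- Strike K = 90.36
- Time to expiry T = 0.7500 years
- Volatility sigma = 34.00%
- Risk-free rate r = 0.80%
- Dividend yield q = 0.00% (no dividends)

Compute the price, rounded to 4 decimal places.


d1 = (ln(S/K) + (r - q + 0.5*sigma^2) * T) / (sigma * sqrt(T)) = 0.27888872
d2 = d1 - sigma * sqrt(T) = -0.01555992
exp(-rT) = 0.99401796; exp(-qT) = 1.00000000
P = K * exp(-rT) * N(-d2) - S_0 * exp(-qT) * N(-d1)
N(-d1) = 0.39016511; N(-d2) = 0.50620726
P = 90.3600 * 0.99401796 * 0.50620726 - 93.3700 * 1.00000000 * 0.39016511 = 9.0375

Answer: Price = 9.0375


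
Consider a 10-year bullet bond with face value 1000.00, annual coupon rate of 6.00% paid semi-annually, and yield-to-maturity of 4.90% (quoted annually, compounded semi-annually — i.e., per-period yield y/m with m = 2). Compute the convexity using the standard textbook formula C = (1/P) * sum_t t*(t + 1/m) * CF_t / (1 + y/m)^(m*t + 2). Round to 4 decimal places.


Coupon per period c = face * coupon_rate / m = 30.000000
Periods per year m = 2; per-period yield y/m = 0.024500
Number of cashflows N = 20
Cashflows (t years, CF_t, discount factor 1/(1+y/m)^(m*t), PV):
  t = 0.5000: CF_t = 30.000000, DF = 0.976086, PV = 29.282577
  t = 1.0000: CF_t = 30.000000, DF = 0.952744, PV = 28.582310
  t = 1.5000: CF_t = 30.000000, DF = 0.929960, PV = 27.898790
  t = 2.0000: CF_t = 30.000000, DF = 0.907721, PV = 27.231615
  t = 2.5000: CF_t = 30.000000, DF = 0.886013, PV = 26.580396
  t = 3.0000: CF_t = 30.000000, DF = 0.864825, PV = 25.944749
  t = 3.5000: CF_t = 30.000000, DF = 0.844143, PV = 25.324304
  t = 4.0000: CF_t = 30.000000, DF = 0.823957, PV = 24.718696
  t = 4.5000: CF_t = 30.000000, DF = 0.804252, PV = 24.127570
  t = 5.0000: CF_t = 30.000000, DF = 0.785019, PV = 23.550581
  t = 5.5000: CF_t = 30.000000, DF = 0.766246, PV = 22.987390
  t = 6.0000: CF_t = 30.000000, DF = 0.747922, PV = 22.437667
  t = 6.5000: CF_t = 30.000000, DF = 0.730036, PV = 21.901090
  t = 7.0000: CF_t = 30.000000, DF = 0.712578, PV = 21.377346
  t = 7.5000: CF_t = 30.000000, DF = 0.695538, PV = 20.866125
  t = 8.0000: CF_t = 30.000000, DF = 0.678904, PV = 20.367131
  t = 8.5000: CF_t = 30.000000, DF = 0.662669, PV = 19.880069
  t = 9.0000: CF_t = 30.000000, DF = 0.646822, PV = 19.404655
  t = 9.5000: CF_t = 30.000000, DF = 0.631354, PV = 18.940610
  t = 10.0000: CF_t = 1030.000000, DF = 0.616255, PV = 634.743073
Price P = sum_t PV_t = 1086.146745
Convexity numerator sum_t t*(t + 1/m) * CF_t / (1+y/m)^(m*t + 2):
  t = 0.5000: term = 13.949395
  t = 1.0000: term = 40.847423
  t = 1.5000: term = 79.741187
  t = 2.0000: term = 129.723746
  t = 2.5000: term = 189.932279
  t = 3.0000: term = 259.546306
  t = 3.5000: term = 337.785985
  t = 4.0000: term = 423.910460
  t = 4.5000: term = 517.216276
  t = 5.0000: term = 617.035848
  t = 5.5000: term = 722.735985
  t = 6.0000: term = 833.716475
  t = 6.5000: term = 949.408707
  t = 7.0000: term = 1069.274363
  t = 7.5000: term = 1192.804142
  t = 8.0000: term = 1319.516539
  t = 8.5000: term = 1448.956668
  t = 9.0000: term = 1580.695128
  t = 9.5000: term = 1714.326911
  t = 10.0000: term = 63498.482061
Convexity = (1/P) * sum = 76939.605883 / 1086.146745 = 70.837211

Answer: Convexity = 70.8372


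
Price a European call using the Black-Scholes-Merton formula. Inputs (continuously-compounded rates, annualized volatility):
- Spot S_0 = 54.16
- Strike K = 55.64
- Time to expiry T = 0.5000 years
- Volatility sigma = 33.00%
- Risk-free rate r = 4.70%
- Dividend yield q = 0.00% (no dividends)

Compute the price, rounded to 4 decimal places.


d1 = (ln(S/K) + (r - q + 0.5*sigma^2) * T) / (sigma * sqrt(T)) = 0.10184592
d2 = d1 - sigma * sqrt(T) = -0.13149931
exp(-rT) = 0.97677397; exp(-qT) = 1.00000000
C = S_0 * exp(-qT) * N(d1) - K * exp(-rT) * N(d2)
N(d1) = 0.54056051; N(d2) = 0.44769017
C = 54.1600 * 1.00000000 * 0.54056051 - 55.6400 * 0.97677397 * 0.44769017 = 4.9458

Answer: Price = 4.9458


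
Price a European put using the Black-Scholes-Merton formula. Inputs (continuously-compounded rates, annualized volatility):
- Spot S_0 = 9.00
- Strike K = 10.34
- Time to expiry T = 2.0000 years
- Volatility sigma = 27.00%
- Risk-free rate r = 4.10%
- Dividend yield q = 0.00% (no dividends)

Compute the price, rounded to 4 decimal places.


Answer: Price = 1.6808

Derivation:
d1 = (ln(S/K) + (r - q + 0.5*sigma^2) * T) / (sigma * sqrt(T)) = 0.04217685
d2 = d1 - sigma * sqrt(T) = -0.33966082
exp(-rT) = 0.92127196; exp(-qT) = 1.00000000
P = K * exp(-rT) * N(-d2) - S_0 * exp(-qT) * N(-d1)
N(-d1) = 0.48317886; N(-d2) = 0.63294401
P = 10.3400 * 0.92127196 * 0.63294401 - 9.0000 * 1.00000000 * 0.48317886 = 1.6808


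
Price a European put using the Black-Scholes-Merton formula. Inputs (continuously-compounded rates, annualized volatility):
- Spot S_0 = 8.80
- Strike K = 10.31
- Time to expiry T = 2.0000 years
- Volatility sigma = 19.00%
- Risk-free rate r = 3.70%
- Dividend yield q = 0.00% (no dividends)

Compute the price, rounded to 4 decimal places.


Answer: Price = 1.4169

Derivation:
d1 = (ln(S/K) + (r - q + 0.5*sigma^2) * T) / (sigma * sqrt(T)) = -0.17961471
d2 = d1 - sigma * sqrt(T) = -0.44831529
exp(-rT) = 0.92867169; exp(-qT) = 1.00000000
P = K * exp(-rT) * N(-d2) - S_0 * exp(-qT) * N(-d1)
N(-d1) = 0.57127247; N(-d2) = 0.67303717
P = 10.3100 * 0.92867169 * 0.67303717 - 8.8000 * 1.00000000 * 0.57127247 = 1.4169


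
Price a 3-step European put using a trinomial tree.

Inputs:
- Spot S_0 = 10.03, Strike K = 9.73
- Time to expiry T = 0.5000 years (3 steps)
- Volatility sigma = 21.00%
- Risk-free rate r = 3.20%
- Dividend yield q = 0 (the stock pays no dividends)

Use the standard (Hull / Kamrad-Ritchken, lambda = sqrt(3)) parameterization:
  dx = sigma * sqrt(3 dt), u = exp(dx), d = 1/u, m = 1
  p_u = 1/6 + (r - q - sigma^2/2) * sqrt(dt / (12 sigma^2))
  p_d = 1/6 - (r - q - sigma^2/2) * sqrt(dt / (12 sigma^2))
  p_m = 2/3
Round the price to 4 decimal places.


Answer: Price = V(0,0) = 0.3733

Derivation:
dt = T/N = 0.166667; dx = sigma*sqrt(3*dt) = 0.148492
u = exp(dx) = 1.160084; d = 1/u = 0.862007
p_u = 0.172251, p_m = 0.666667, p_d = 0.161083
Discount per step: exp(-r*dt) = 0.994681
Stock lattice S(k, j) with j the centered position index:
  k=0: S(0,+0) = 10.0300
  k=1: S(1,-1) = 8.6459; S(1,+0) = 10.0300; S(1,+1) = 11.6356
  k=2: S(2,-2) = 7.4528; S(2,-1) = 8.6459; S(2,+0) = 10.0300; S(2,+1) = 11.6356; S(2,+2) = 13.4983
  k=3: S(3,-3) = 6.4244; S(3,-2) = 7.4528; S(3,-1) = 8.6459; S(3,+0) = 10.0300; S(3,+1) = 11.6356; S(3,+2) = 13.4983; S(3,+3) = 15.6592
Terminal payoffs V(N, j) = max(K - S_T, 0):
  V(3,-3) = 3.305599; V(3,-2) = 2.277156; V(3,-1) = 1.084074; V(3,+0) = 0.000000; V(3,+1) = 0.000000; V(3,+2) = 0.000000; V(3,+3) = 0.000000
Backward induction: V(k, j) = exp(-r*dt) * [p_u * V(k+1, j+1) + p_m * V(k+1, j) + p_d * V(k+1, j-1)]
  V(2,-2) = exp(-r*dt) * [p_u*1.084074 + p_m*2.277156 + p_d*3.305599] = 2.225411
  V(2,-1) = exp(-r*dt) * [p_u*0.000000 + p_m*1.084074 + p_d*2.277156] = 1.083731
  V(2,+0) = exp(-r*dt) * [p_u*0.000000 + p_m*0.000000 + p_d*1.084074] = 0.173697
  V(2,+1) = exp(-r*dt) * [p_u*0.000000 + p_m*0.000000 + p_d*0.000000] = 0.000000
  V(2,+2) = exp(-r*dt) * [p_u*0.000000 + p_m*0.000000 + p_d*0.000000] = 0.000000
  V(1,-1) = exp(-r*dt) * [p_u*0.173697 + p_m*1.083731 + p_d*2.225411] = 1.104973
  V(1,+0) = exp(-r*dt) * [p_u*0.000000 + p_m*0.173697 + p_d*1.083731] = 0.288824
  V(1,+1) = exp(-r*dt) * [p_u*0.000000 + p_m*0.000000 + p_d*0.173697] = 0.027831
  V(0,+0) = exp(-r*dt) * [p_u*0.027831 + p_m*0.288824 + p_d*1.104973] = 0.373339


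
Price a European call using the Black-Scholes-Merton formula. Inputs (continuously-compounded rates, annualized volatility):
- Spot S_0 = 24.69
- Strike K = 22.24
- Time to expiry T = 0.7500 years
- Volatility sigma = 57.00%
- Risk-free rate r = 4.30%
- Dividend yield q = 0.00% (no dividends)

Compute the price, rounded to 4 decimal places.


Answer: Price = 6.2516

Derivation:
d1 = (ln(S/K) + (r - q + 0.5*sigma^2) * T) / (sigma * sqrt(T)) = 0.52385590
d2 = d1 - sigma * sqrt(T) = 0.03022142
exp(-rT) = 0.96826449; exp(-qT) = 1.00000000
C = S_0 * exp(-qT) * N(d1) - K * exp(-rT) * N(d2)
N(d1) = 0.69981061; N(d2) = 0.51205477
C = 24.6900 * 1.00000000 * 0.69981061 - 22.2400 * 0.96826449 * 0.51205477 = 6.2516


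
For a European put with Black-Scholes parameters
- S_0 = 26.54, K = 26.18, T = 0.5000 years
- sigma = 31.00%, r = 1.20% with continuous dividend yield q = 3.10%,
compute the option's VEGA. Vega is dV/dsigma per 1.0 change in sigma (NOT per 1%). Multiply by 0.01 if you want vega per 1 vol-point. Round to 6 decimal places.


Answer: Vega = 7.310972

Derivation:
d1 = 0.1285669233; d2 = -0.0906361789
phi(d1) = 0.3956587190; exp(-qT) = 0.9846195068; exp(-rT) = 0.9940179641
Vega = S * exp(-qT) * phi(d1) * sqrt(T) = 26.5400 * 0.9846195068 * 0.3956587190 * 0.7071067812 = 7.310972


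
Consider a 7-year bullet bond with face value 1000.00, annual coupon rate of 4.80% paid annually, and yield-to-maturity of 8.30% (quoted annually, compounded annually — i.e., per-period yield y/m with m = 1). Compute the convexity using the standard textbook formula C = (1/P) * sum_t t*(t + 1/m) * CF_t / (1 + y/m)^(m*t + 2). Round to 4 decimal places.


Coupon per period c = face * coupon_rate / m = 48.000000
Periods per year m = 1; per-period yield y/m = 0.083000
Number of cashflows N = 7
Cashflows (t years, CF_t, discount factor 1/(1+y/m)^(m*t), PV):
  t = 1.0000: CF_t = 48.000000, DF = 0.923361, PV = 44.321330
  t = 2.0000: CF_t = 48.000000, DF = 0.852596, PV = 40.924589
  t = 3.0000: CF_t = 48.000000, DF = 0.787254, PV = 37.788171
  t = 4.0000: CF_t = 48.000000, DF = 0.726919, PV = 34.892124
  t = 5.0000: CF_t = 48.000000, DF = 0.671209, PV = 32.218028
  t = 6.0000: CF_t = 48.000000, DF = 0.619768, PV = 29.748872
  t = 7.0000: CF_t = 1048.000000, DF = 0.572270, PV = 599.738717
Price P = sum_t PV_t = 819.631830
Convexity numerator sum_t t*(t + 1/m) * CF_t / (1+y/m)^(m*t + 2):
  t = 1.0000: term = 75.576341
  t = 2.0000: term = 209.352746
  t = 3.0000: term = 386.616336
  t = 4.0000: term = 594.977433
  t = 5.0000: term = 824.068466
  t = 6.0000: term = 1065.277796
  t = 7.0000: term = 28634.737092
Convexity = (1/P) * sum = 31790.606209 / 819.631830 = 38.786447

Answer: Convexity = 38.7864


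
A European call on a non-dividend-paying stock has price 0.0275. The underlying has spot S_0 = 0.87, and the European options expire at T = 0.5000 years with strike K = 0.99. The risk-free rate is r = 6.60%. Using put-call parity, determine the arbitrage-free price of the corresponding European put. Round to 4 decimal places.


Answer: Put price = 0.1154

Derivation:
Put-call parity: C - P = S_0 * exp(-qT) - K * exp(-rT).
S_0 * exp(-qT) = 0.8700 * 1.00000000 = 0.87000000
K * exp(-rT) = 0.9900 * 0.96753856 = 0.95786317
P = C - S*exp(-qT) + K*exp(-rT)
P = 0.0275 - 0.87000000 + 0.95786317 = 0.1154


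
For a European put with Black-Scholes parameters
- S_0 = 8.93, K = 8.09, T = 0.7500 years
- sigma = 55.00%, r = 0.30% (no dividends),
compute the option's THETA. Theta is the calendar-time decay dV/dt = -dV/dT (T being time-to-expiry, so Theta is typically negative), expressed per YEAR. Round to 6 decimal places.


Answer: Theta = -1.009842

Derivation:
d1 = 0.4502810675; d2 = -0.0260329046
phi(d1) = 0.3604813515; exp(-qT) = 1.0000000000; exp(-rT) = 0.9977525294
Theta = -S*exp(-qT)*phi(d1)*sigma/(2*sqrt(T)) + r*K*exp(-rT)*N(-d2) - q*S*exp(-qT)*N(-d1)
N(-d1) = 0.3262538943; N(-d2) = 0.5103844534; sqrt(T) = 0.8660254038
Term 1 = -8.9300 * 1.0000000000 * 0.3604813515 * 0.5500 / (2 * 0.8660254038) = -1.0222010521
Term 2 = 0.0030 * 8.0900 * 0.9977525294 * 0.5103844534 = 0.0123591912
Term 3 = 0 (no dividend yield, q = 0)
Theta = -1.0222010521 + (0.0123591912) + (0.0000000000) = -1.009842


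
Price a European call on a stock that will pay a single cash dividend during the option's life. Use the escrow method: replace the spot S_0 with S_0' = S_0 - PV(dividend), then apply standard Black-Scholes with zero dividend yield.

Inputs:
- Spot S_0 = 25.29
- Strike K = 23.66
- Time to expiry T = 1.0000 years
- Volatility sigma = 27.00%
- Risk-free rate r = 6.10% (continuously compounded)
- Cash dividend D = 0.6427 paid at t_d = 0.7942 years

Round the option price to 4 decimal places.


Answer: Price = 3.9095

Derivation:
PV(D) = D * exp(-r * t_d) = 0.6427 * 0.95270859 = 0.61230581
S_0' = S_0 - PV(D) = 25.2900 - 0.61230581 = 24.67769419
d1 = (ln(S_0'/K) + (r + sigma^2/2)*T) / (sigma*sqrt(T)) = 0.51690336
d2 = d1 - sigma*sqrt(T) = 0.24690336
exp(-rT) = 0.94082324
N(d1) = 0.69738819; N(d2) = 0.59750849
C = S_0' * N(d1) - K * exp(-rT) * N(d2) = 24.67769419 * 0.69738819 - 23.6600 * 0.94082324 * 0.59750849 = 3.9095


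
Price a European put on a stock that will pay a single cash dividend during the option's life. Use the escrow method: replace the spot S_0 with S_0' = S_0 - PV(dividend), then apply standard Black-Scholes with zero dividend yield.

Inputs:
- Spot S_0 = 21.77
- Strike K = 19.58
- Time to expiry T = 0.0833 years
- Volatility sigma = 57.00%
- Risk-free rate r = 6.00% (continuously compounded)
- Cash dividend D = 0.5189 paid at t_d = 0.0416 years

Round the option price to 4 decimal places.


PV(D) = D * exp(-r * t_d) = 0.5189 * 0.99750711 = 0.51760644
S_0' = S_0 - PV(D) = 21.7700 - 0.51760644 = 21.25239356
d1 = (ln(S_0'/K) + (r + sigma^2/2)*T) / (sigma*sqrt(T)) = 0.61084314
d2 = d1 - sigma*sqrt(T) = 0.44633123
exp(-rT) = 0.99501447
N(-d1) = 0.27065171; N(-d2) = 0.32767900
P = K * exp(-rT) * N(-d2) - S_0' * N(-d1) = 19.5800 * 0.99501447 * 0.32767900 - 21.25239356 * 0.27065171 = 0.6320

Answer: Price = 0.6320
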